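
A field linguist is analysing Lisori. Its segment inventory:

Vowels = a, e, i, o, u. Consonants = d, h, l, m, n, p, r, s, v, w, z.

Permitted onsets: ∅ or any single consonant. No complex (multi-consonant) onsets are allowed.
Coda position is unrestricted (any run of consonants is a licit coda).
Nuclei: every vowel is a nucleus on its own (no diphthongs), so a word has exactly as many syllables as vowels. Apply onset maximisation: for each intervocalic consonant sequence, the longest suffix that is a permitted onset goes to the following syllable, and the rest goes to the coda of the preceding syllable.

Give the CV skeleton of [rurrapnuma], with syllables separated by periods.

CVC.CVC.CV.CV

The vowels are u, a, u, a — 4 nuclei, so 4 syllables.
/u…a/ gap (V1→V2): /rr/; trying suffixes from longest down, /r/ is the first permitted one, so coda /r/ | onset /r/.
/a…u/ gap (V2→V3): /pn/ — longest licit onset from the right is /n/, leaving /p/ as coda.
/u…a/ gap (V3→V4): just /m/ — single C goes to the following onset.
So the parse is rur.rap.nu.ma.
Mapping each syllable to C/V: /rur/ → CVC, /rap/ → CVC, /nu/ → CV, /ma/ → CV.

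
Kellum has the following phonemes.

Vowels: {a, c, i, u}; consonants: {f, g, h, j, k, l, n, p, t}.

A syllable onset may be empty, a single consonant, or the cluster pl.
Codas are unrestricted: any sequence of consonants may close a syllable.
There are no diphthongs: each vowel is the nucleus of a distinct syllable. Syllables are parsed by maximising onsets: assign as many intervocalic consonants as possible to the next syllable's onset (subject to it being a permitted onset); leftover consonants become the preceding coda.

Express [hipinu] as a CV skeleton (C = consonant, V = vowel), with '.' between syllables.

The vowels are i, i, u — 3 nuclei, so 3 syllables.
V1 /i/ – V2 /i/: just /p/ — single C goes to the following onset.
V2 /i/ – V3 /u/: just /n/ — single C goes to the following onset.
So the parse is hi.pi.nu.
Mapping each syllable to C/V: /hi/ → CV, /pi/ → CV, /nu/ → CV.

CV.CV.CV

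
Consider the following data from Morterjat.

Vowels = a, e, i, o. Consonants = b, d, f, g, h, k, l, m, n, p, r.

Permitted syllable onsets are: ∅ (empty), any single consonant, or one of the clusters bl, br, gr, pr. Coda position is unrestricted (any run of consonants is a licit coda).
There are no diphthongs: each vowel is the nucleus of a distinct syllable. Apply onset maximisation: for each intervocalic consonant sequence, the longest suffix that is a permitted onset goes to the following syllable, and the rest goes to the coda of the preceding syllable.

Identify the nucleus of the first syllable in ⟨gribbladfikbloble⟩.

Nuclei (vowels): i, a, i, o, e → 5 syllables.
The first nucleus (vowel 1 from the left) is /i/.

i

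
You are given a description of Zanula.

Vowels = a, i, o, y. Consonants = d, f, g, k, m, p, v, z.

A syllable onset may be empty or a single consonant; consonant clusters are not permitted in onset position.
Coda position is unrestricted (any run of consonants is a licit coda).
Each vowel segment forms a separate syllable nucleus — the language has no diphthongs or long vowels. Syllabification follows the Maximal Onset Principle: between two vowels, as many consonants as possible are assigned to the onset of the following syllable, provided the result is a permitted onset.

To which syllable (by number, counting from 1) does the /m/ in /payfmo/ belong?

3

Vowels present: a, y, o; each is a nucleus, giving 3 syllables.
V1 /a/ – V2 /y/: no consonants, so the boundary falls immediately after /a/.
V2 /y/ – V3 /o/: /fm/ splits as /f/ + /m/ (/m/ is the longest suffix that is a licit onset).
Syllabification: pa.yf.mo.
The /m/ is in the onset of syllable 3 (/mo/).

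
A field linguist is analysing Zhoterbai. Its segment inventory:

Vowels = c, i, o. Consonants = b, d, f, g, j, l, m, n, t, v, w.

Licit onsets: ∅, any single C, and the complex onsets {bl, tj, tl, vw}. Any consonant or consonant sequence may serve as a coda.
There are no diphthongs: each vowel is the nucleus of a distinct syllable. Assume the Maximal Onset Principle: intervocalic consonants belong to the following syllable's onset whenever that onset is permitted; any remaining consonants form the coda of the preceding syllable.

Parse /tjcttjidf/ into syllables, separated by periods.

tjct.tjidf

The vowels are c, i — 2 nuclei, so 2 syllables.
σ1/σ2 boundary: /ttj/ — longest licit onset from the right is /tj/, leaving /t/ as coda.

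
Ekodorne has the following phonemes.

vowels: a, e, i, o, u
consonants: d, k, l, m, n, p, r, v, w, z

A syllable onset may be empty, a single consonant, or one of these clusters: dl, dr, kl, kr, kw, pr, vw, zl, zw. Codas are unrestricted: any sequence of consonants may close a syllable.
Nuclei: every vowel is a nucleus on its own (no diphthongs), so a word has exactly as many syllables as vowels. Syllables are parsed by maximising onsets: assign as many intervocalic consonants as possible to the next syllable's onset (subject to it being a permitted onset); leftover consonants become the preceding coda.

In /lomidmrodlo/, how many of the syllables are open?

3

Nuclei (vowels): o, i, o, o → 4 syllables.
σ1/σ2 boundary: just /m/ — single C goes to the following onset.
σ2/σ3 boundary: /dmr/ — longest licit onset from the right is /r/, leaving /dm/ as coda.
σ3/σ4 boundary: cluster /dl/ — /dl/ is itself a permitted onset, so the whole cluster goes right; preceding coda = ∅.
Putting it together: lo.midm.ro.dlo.
Classifying each syllable: /lo/ (open), /midm/ (closed), /ro/ (open), /dlo/ (open).
Open syllables: 3.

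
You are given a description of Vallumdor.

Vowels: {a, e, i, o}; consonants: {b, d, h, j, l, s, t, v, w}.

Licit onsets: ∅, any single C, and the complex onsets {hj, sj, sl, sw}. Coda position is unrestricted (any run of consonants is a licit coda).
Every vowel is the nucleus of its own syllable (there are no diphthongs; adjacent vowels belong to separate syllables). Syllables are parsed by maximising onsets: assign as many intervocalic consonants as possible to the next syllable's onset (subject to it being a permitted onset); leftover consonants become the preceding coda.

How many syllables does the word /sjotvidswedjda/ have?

The vowels are o, i, e, a — 4 nuclei, so 4 syllables.

4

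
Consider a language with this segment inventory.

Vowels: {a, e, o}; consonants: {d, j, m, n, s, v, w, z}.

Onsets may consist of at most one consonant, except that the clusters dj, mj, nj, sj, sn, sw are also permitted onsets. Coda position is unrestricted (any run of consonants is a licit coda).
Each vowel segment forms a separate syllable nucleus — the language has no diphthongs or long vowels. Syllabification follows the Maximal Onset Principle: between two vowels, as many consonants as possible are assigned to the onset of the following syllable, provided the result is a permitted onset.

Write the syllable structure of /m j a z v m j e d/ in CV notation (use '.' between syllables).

CCVCC.CCVC

Nuclei (vowels): a, e → 2 syllables.
/a…e/ gap (V1→V2): /zvmj/; trying suffixes from longest down, /mj/ is the first permitted one, so coda /zv/ | onset /mj/.
So the parse is mjazv.mjed.
Mapping each syllable to C/V: /mjazv/ → CCVCC, /mjed/ → CCVC.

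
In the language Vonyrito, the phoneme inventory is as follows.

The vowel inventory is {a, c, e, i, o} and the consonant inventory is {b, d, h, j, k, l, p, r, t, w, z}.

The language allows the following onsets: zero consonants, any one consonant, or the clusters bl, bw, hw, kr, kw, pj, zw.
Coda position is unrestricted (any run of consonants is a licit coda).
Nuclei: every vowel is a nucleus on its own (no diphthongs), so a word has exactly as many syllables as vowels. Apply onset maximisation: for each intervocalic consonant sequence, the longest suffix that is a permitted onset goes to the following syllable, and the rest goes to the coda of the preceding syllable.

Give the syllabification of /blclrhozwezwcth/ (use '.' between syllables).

blclr.ho.zwe.zwcth

Nuclei (vowels): c, o, e, c → 4 syllables.
Between /c/ (V1) and /o/ (V2): /lrh/ splits as /lr/ + /h/ (/h/ is the longest suffix that is a licit onset).
Between /o/ (V2) and /e/ (V3): /zw/ is a licit onset in full, so it all attaches to the next syllable.
Between /e/ (V3) and /c/ (V4): /zw/ is a licit onset in full, so it all attaches to the next syllable.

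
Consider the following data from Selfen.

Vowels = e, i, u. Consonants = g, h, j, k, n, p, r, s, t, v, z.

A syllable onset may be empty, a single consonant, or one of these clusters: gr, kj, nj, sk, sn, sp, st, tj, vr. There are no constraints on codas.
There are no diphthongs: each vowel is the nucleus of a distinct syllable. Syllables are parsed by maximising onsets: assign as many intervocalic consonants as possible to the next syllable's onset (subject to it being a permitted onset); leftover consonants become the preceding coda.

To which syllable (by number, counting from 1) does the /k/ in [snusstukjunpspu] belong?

3

The vowels are u, u, u, u — 4 nuclei, so 4 syllables.
/u…u/ gap (V1→V2): cluster /sst/ — the longest permitted-onset suffix is /st/; onset = /st/, preceding coda = /s/.
/u…u/ gap (V2→V3): cluster /kj/ — /kj/ is itself a permitted onset, so the whole cluster goes right; preceding coda = ∅.
/u…u/ gap (V3→V4): /npsp/ splits as /np/ + /sp/ (/sp/ is the longest suffix that is a licit onset).
Result: snus.stu.kjunp.spu.
The /k/ is in the onset of syllable 3 (/kjunp/).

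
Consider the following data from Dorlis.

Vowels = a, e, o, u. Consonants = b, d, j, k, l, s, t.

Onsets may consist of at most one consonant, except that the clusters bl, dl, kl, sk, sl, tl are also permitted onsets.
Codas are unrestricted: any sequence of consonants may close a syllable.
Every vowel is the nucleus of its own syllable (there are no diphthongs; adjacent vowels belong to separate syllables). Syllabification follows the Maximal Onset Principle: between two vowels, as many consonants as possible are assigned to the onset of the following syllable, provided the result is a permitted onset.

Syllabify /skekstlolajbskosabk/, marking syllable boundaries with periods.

Vowels present: e, o, a, o, a; each is a nucleus, giving 5 syllables.
V1 /e/ – V2 /o/: /kstl/; trying suffixes from longest down, /tl/ is the first permitted one, so coda /ks/ | onset /tl/.
V2 /o/ – V3 /a/: /l/ is a single consonant, so it becomes the next onset.
V3 /a/ – V4 /o/: /jbsk/ — longest licit onset from the right is /sk/, leaving /jb/ as coda.
V4 /o/ – V5 /a/: just /s/ — single C goes to the following onset.

skeks.tlo.lajb.sko.sabk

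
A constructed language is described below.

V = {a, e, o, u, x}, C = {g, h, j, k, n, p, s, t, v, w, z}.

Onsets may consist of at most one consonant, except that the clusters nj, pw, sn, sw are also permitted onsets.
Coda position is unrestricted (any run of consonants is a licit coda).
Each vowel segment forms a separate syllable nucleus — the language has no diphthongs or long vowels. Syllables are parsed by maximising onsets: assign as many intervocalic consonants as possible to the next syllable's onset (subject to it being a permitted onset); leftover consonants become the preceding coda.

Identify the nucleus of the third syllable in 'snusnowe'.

e

The vowels are u, o, e — 3 nuclei, so 3 syllables.
The third nucleus (vowel 3 from the left) is /e/.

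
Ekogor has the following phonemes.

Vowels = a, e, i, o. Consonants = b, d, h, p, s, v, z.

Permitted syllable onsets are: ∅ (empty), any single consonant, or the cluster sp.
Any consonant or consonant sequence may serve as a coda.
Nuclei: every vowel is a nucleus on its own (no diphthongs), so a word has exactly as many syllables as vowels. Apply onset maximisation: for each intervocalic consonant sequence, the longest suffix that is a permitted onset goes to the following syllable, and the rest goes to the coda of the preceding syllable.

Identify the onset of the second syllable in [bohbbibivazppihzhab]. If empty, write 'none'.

b

Vowels present: o, i, i, a, i, a; each is a nucleus, giving 6 syllables.
V1 /o/ – V2 /i/: /hbb/ — longest licit onset from the right is /b/, leaving /hb/ as coda.
V2 /i/ – V3 /i/: /b/ → onset of the next syllable (single consonants are always licit onsets).
V3 /i/ – V4 /a/: /v/ is a single consonant, so it becomes the next onset.
V4 /a/ – V5 /i/: /zpp/ splits as /zp/ + /p/ (/p/ is the longest suffix that is a licit onset).
V5 /i/ – V6 /a/: /hzh/ — longest licit onset from the right is /h/, leaving /hz/ as coda.
So the parse is bohb.bi.bi.vazp.pihz.hab.
Syllable 2 is /bi/: onset /b/, nucleus /i/, coda ∅.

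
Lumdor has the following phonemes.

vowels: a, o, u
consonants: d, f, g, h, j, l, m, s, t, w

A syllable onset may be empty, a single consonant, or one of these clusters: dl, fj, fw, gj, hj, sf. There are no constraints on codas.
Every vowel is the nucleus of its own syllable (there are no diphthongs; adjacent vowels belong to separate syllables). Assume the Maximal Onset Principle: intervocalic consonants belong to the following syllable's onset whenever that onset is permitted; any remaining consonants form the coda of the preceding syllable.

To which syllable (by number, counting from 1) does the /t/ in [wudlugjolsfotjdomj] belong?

4

Nuclei (vowels): u, u, o, o, o → 5 syllables.
σ1/σ2 boundary: /dl/ is a licit onset in full, so it all attaches to the next syllable.
σ2/σ3 boundary: cluster /gj/ — /gj/ is itself a permitted onset, so the whole cluster goes right; preceding coda = ∅.
σ3/σ4 boundary: /lsf/ splits as /l/ + /sf/ (/sf/ is the longest suffix that is a licit onset).
σ4/σ5 boundary: /tjd/ — longest licit onset from the right is /d/, leaving /tj/ as coda.
Syllabification: wu.dlu.gjol.sfotj.domj.
The /t/ is in the coda of syllable 4 (/sfotj/).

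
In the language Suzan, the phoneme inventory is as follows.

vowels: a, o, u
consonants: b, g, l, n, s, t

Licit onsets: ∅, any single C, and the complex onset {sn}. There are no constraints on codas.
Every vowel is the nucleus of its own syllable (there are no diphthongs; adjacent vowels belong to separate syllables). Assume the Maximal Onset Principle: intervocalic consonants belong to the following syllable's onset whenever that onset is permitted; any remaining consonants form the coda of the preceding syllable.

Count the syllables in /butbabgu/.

3

Nuclei (vowels): u, a, u → 3 syllables.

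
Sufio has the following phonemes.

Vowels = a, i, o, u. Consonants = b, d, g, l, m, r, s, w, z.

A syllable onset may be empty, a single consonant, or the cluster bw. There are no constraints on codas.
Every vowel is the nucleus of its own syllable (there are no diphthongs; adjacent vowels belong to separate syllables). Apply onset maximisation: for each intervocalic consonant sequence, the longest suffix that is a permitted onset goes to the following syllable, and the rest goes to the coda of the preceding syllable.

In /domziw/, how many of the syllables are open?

0

Vowels present: o, i; each is a nucleus, giving 2 syllables.
σ1/σ2 boundary: /mz/ splits as /m/ + /z/ (/z/ is the longest suffix that is a licit onset).
So the parse is dom.ziw.
Classifying each syllable: /dom/ (closed), /ziw/ (closed).
Open syllables: 0.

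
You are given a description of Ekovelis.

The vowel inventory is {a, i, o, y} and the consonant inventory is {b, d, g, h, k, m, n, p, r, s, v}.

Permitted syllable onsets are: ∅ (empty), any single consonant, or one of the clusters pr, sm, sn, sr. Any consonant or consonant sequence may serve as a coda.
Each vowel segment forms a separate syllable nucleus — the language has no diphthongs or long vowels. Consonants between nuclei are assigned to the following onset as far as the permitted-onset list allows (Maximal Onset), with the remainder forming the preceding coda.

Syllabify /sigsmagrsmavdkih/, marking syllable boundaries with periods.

sig.smagr.smavd.kih

Nuclei (vowels): i, a, a, i → 4 syllables.
σ1/σ2 boundary: cluster /gsm/ — the longest permitted-onset suffix is /sm/; onset = /sm/, preceding coda = /g/.
σ2/σ3 boundary: /grsm/ splits as /gr/ + /sm/ (/sm/ is the longest suffix that is a licit onset).
σ3/σ4 boundary: /vdk/; trying suffixes from longest down, /k/ is the first permitted one, so coda /vd/ | onset /k/.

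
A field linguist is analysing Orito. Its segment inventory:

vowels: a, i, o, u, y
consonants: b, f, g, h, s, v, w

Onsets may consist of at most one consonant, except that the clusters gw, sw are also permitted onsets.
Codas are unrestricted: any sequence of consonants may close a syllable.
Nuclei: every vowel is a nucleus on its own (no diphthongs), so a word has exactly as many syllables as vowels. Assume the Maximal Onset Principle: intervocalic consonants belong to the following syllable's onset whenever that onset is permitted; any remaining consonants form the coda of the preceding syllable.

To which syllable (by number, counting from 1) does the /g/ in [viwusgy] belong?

Vowels present: i, u, y; each is a nucleus, giving 3 syllables.
σ1/σ2 boundary: /w/ → onset of the next syllable (single consonants are always licit onsets).
σ2/σ3 boundary: /sg/; trying suffixes from longest down, /g/ is the first permitted one, so coda /s/ | onset /g/.
Result: vi.wus.gy.
The /g/ is in the onset of syllable 3 (/gy/).

3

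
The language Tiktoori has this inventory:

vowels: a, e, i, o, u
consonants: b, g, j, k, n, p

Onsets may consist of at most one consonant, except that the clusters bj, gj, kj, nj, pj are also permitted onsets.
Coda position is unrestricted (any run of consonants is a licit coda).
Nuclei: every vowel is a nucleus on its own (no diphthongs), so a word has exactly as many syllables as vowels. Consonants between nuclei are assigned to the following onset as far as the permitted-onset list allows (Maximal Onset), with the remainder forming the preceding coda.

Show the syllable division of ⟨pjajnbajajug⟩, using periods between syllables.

Nuclei (vowels): a, a, a, u → 4 syllables.
/a…a/ gap (V1→V2): /jnb/ splits as /jn/ + /b/ (/b/ is the longest suffix that is a licit onset).
/a…a/ gap (V2→V3): /j/ → onset of the next syllable (single consonants are always licit onsets).
/a…u/ gap (V3→V4): /j/ is a single consonant, so it becomes the next onset.

pjajn.ba.ja.jug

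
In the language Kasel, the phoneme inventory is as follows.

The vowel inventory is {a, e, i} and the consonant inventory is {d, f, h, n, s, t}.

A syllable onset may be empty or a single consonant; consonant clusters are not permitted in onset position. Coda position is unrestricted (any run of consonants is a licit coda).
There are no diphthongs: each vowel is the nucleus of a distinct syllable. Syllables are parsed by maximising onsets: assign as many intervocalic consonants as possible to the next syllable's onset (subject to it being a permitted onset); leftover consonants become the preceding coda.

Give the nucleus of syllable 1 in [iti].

The vowels are i, i — 2 nuclei, so 2 syllables.
The first nucleus (vowel 1 from the left) is /i/.

i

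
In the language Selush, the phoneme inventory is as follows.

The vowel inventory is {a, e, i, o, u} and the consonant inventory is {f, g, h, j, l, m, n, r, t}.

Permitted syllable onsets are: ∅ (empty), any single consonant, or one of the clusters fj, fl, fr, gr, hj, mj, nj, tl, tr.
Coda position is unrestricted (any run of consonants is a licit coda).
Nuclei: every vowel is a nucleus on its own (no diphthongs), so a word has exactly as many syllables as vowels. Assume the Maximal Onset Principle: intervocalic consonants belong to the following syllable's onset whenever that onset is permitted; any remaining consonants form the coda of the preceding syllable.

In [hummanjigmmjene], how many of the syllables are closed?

Vowels present: u, a, i, e, e; each is a nucleus, giving 5 syllables.
/u…a/ gap (V1→V2): /mm/; trying suffixes from longest down, /m/ is the first permitted one, so coda /m/ | onset /m/.
/a…i/ gap (V2→V3): /nj/ is a licit onset in full, so it all attaches to the next syllable.
/i…e/ gap (V3→V4): /gmmj/ — longest licit onset from the right is /mj/, leaving /gm/ as coda.
/e…e/ gap (V4→V5): just /n/ — single C goes to the following onset.
So the parse is hum.ma.njigm.mje.ne.
Classifying each syllable: /hum/ (closed), /ma/ (open), /njigm/ (closed), /mje/ (open), /ne/ (open).
Closed syllables: 2.

2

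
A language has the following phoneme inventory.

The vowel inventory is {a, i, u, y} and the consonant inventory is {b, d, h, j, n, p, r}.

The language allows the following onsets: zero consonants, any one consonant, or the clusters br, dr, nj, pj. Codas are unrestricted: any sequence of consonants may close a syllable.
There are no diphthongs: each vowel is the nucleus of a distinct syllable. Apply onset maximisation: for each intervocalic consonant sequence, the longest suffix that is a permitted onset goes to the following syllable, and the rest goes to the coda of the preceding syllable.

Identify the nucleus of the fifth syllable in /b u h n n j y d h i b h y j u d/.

u

Nuclei (vowels): u, y, i, y, u → 5 syllables.
The fifth nucleus (vowel 5 from the left) is /u/.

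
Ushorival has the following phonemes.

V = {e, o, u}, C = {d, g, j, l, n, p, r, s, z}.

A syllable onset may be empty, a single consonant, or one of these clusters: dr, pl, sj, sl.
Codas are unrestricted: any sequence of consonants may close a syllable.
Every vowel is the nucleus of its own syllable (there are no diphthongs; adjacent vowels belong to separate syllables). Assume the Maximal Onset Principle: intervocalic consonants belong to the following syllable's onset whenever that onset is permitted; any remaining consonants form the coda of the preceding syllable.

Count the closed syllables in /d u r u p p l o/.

Vowels present: u, u, o; each is a nucleus, giving 3 syllables.
V1 /u/ – V2 /u/: /r/ → onset of the next syllable (single consonants are always licit onsets).
V2 /u/ – V3 /o/: /ppl/; trying suffixes from longest down, /pl/ is the first permitted one, so coda /p/ | onset /pl/.
So the parse is du.rup.plo.
Classifying each syllable: /du/ (open), /rup/ (closed), /plo/ (open).
Closed syllables: 1.

1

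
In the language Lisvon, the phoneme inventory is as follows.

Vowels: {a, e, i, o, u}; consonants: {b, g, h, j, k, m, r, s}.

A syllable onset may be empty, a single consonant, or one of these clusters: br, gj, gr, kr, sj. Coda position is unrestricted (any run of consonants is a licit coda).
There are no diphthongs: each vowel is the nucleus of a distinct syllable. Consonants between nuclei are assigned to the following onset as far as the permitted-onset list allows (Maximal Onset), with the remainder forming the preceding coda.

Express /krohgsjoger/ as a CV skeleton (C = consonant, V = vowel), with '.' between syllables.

The vowels are o, o, e — 3 nuclei, so 3 syllables.
V1 /o/ – V2 /o/: /hgsj/ — longest licit onset from the right is /sj/, leaving /hg/ as coda.
V2 /o/ – V3 /e/: /g/ → onset of the next syllable (single consonants are always licit onsets).
Syllabification: krohg.sjo.ger.
Mapping each syllable to C/V: /krohg/ → CCVCC, /sjo/ → CCV, /ger/ → CVC.

CCVCC.CCV.CVC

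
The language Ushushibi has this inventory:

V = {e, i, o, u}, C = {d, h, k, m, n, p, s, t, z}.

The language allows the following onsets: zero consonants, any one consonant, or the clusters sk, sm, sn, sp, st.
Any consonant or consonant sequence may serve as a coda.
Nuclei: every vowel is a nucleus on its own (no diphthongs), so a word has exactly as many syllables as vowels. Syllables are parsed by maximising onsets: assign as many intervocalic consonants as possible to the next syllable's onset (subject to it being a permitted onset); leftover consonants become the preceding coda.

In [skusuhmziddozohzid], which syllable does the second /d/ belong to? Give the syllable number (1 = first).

4

The vowels are u, u, i, o, o, i — 6 nuclei, so 6 syllables.
Between /u/ (V1) and /u/ (V2): just /s/ — single C goes to the following onset.
Between /u/ (V2) and /i/ (V3): /hmz/ splits as /hm/ + /z/ (/z/ is the longest suffix that is a licit onset).
Between /i/ (V3) and /o/ (V4): /dd/ — longest licit onset from the right is /d/, leaving /d/ as coda.
Between /o/ (V4) and /o/ (V5): just /z/ — single C goes to the following onset.
Between /o/ (V5) and /i/ (V6): /hz/; trying suffixes from longest down, /z/ is the first permitted one, so coda /h/ | onset /z/.
Result: sku.suhm.zid.do.zoh.zid.
The second /d/ is in the onset of syllable 4 (/do/).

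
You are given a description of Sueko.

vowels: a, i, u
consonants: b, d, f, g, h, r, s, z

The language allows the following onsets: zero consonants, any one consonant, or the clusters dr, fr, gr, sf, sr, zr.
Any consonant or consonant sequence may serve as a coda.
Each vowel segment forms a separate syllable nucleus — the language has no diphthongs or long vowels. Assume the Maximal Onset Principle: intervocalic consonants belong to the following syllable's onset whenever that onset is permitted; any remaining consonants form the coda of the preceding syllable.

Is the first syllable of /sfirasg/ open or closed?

open

Vowels present: i, a; each is a nucleus, giving 2 syllables.
σ1/σ2 boundary: /r/ → onset of the next syllable (single consonants are always licit onsets).
So the parse is sfi.rasg.
Syllable 1 is /sfi/; it ends in its nucleus with no coda, so it is open.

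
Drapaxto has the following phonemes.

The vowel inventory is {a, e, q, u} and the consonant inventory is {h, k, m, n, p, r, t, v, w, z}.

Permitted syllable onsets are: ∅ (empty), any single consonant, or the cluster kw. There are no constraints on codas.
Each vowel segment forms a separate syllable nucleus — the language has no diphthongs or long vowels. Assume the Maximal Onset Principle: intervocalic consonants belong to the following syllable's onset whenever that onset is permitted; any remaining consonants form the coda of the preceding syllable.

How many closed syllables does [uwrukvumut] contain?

3

Nuclei (vowels): u, u, u, u → 4 syllables.
V1 /u/ – V2 /u/: cluster /wr/ — the longest permitted-onset suffix is /r/; onset = /r/, preceding coda = /w/.
V2 /u/ – V3 /u/: /kv/; trying suffixes from longest down, /v/ is the first permitted one, so coda /k/ | onset /v/.
V3 /u/ – V4 /u/: /m/ → onset of the next syllable (single consonants are always licit onsets).
So the parse is uw.ruk.vu.mut.
Classifying each syllable: /uw/ (closed), /ruk/ (closed), /vu/ (open), /mut/ (closed).
Closed syllables: 3.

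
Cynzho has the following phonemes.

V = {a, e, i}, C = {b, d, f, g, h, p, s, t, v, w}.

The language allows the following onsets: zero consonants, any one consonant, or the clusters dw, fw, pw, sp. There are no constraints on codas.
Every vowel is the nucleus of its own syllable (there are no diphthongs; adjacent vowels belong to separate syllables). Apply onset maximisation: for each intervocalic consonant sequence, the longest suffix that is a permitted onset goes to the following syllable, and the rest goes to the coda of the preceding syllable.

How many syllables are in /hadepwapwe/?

Vowels present: a, e, a, e; each is a nucleus, giving 4 syllables.

4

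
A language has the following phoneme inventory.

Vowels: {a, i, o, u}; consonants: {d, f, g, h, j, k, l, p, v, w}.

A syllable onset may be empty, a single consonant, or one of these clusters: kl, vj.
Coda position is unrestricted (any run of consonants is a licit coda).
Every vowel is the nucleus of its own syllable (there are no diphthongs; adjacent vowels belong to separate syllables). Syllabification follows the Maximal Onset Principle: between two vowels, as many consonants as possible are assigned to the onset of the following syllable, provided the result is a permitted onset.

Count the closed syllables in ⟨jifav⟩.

1

Nuclei (vowels): i, a → 2 syllables.
σ1/σ2 boundary: /f/ is a single consonant, so it becomes the next onset.
Syllabification: ji.fav.
Classifying each syllable: /ji/ (open), /fav/ (closed).
Closed syllables: 1.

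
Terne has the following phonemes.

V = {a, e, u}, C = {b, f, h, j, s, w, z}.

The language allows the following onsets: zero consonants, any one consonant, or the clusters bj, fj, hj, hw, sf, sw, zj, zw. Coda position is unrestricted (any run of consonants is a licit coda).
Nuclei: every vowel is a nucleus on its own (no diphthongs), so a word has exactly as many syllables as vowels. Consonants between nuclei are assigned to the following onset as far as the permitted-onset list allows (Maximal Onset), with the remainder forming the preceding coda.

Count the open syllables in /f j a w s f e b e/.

2

Vowels present: a, e, e; each is a nucleus, giving 3 syllables.
σ1/σ2 boundary: /wsf/ — longest licit onset from the right is /sf/, leaving /w/ as coda.
σ2/σ3 boundary: just /b/ — single C goes to the following onset.
Syllabification: fjaw.sfe.be.
Classifying each syllable: /fjaw/ (closed), /sfe/ (open), /be/ (open).
Open syllables: 2.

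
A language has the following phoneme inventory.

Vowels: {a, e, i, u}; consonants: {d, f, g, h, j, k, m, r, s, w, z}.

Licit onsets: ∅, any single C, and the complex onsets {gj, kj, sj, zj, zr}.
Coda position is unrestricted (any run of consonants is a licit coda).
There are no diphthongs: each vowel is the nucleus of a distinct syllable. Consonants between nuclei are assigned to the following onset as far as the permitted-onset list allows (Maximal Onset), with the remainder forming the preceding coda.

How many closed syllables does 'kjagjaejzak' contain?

2

Nuclei (vowels): a, a, e, a → 4 syllables.
V1 /a/ – V2 /a/: cluster /gj/ — /gj/ is itself a permitted onset, so the whole cluster goes right; preceding coda = ∅.
V2 /a/ – V3 /e/: hiatus — the boundary sits between the two vowels.
V3 /e/ – V4 /a/: /jz/ — longest licit onset from the right is /z/, leaving /j/ as coda.
So the parse is kja.gja.ej.zak.
Classifying each syllable: /kja/ (open), /gja/ (open), /ej/ (closed), /zak/ (closed).
Closed syllables: 2.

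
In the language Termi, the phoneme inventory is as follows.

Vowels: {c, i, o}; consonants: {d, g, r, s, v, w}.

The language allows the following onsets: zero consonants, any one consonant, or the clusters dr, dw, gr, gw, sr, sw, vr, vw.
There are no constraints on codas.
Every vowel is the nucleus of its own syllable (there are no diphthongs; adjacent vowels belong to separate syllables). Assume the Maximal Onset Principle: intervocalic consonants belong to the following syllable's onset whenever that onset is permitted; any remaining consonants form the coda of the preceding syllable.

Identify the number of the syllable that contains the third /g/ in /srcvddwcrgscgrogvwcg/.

Vowels present: c, c, c, o, c; each is a nucleus, giving 5 syllables.
/c…c/ gap (V1→V2): /vddw/ — longest licit onset from the right is /dw/, leaving /vd/ as coda.
/c…c/ gap (V2→V3): /rgs/; trying suffixes from longest down, /s/ is the first permitted one, so coda /rg/ | onset /s/.
/c…o/ gap (V3→V4): /gr/ — entire cluster is a permitted onset → onset /gr/, coda ∅.
/o…c/ gap (V4→V5): /gvw/ — longest licit onset from the right is /vw/, leaving /g/ as coda.
So the parse is srcvd.dwcrg.sc.grog.vwcg.
The third /g/ is in the coda of syllable 4 (/grog/).

4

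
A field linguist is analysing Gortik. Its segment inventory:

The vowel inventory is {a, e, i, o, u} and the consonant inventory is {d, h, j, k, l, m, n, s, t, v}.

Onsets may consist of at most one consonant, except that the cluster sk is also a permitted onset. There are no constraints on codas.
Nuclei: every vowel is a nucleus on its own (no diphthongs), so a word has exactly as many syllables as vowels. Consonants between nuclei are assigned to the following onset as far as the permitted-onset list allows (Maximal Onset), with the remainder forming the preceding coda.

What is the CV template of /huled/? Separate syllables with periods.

CV.CVC

Nuclei (vowels): u, e → 2 syllables.
/u…e/ gap (V1→V2): /l/ is a single consonant, so it becomes the next onset.
So the parse is hu.led.
Mapping each syllable to C/V: /hu/ → CV, /led/ → CVC.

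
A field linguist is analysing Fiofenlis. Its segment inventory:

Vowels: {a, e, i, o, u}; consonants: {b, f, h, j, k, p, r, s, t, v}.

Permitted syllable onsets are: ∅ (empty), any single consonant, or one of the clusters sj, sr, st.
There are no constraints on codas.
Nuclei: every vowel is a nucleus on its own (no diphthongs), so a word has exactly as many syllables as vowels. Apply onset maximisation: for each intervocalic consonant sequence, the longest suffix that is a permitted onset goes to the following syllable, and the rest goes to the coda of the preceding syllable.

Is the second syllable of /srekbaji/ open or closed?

open

Nuclei (vowels): e, a, i → 3 syllables.
σ1/σ2 boundary: /kb/; trying suffixes from longest down, /b/ is the first permitted one, so coda /k/ | onset /b/.
σ2/σ3 boundary: just /j/ — single C goes to the following onset.
Putting it together: srek.ba.ji.
Syllable 2 is /ba/; it ends in its nucleus with no coda, so it is open.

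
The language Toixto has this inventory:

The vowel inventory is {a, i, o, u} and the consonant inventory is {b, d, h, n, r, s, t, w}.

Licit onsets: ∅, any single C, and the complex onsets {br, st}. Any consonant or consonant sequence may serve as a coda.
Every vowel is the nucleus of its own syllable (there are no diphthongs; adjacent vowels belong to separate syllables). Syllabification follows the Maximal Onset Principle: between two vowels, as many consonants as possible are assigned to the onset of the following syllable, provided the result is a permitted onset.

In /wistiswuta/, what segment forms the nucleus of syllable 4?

a

Vowels present: i, i, u, a; each is a nucleus, giving 4 syllables.
The fourth nucleus (vowel 4 from the left) is /a/.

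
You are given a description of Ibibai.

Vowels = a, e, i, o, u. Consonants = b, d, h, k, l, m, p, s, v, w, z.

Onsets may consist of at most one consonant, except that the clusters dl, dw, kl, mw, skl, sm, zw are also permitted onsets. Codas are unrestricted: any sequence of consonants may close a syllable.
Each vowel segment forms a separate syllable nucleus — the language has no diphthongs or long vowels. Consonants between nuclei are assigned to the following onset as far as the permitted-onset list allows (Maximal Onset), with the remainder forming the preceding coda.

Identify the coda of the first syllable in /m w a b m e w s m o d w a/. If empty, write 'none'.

Vowels present: a, e, o, a; each is a nucleus, giving 4 syllables.
V1 /a/ – V2 /e/: /bm/; trying suffixes from longest down, /m/ is the first permitted one, so coda /b/ | onset /m/.
V2 /e/ – V3 /o/: /wsm/ splits as /w/ + /sm/ (/sm/ is the longest suffix that is a licit onset).
V3 /o/ – V4 /a/: /dw/ is a licit onset in full, so it all attaches to the next syllable.
Syllabification: mwab.mew.smo.dwa.
Syllable 1 is /mwab/: onset /mw/, nucleus /a/, coda /b/.

b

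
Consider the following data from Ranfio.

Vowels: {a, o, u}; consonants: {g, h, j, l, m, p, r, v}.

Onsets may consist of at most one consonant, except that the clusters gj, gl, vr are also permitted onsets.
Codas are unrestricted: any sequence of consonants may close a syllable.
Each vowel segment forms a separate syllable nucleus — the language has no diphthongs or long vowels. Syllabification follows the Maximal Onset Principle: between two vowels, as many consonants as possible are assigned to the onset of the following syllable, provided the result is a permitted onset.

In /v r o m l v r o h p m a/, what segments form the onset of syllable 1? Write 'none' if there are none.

Nuclei (vowels): o, o, a → 3 syllables.
Between /o/ (V1) and /o/ (V2): cluster /mlvr/ — the longest permitted-onset suffix is /vr/; onset = /vr/, preceding coda = /ml/.
Between /o/ (V2) and /a/ (V3): /hpm/ splits as /hp/ + /m/ (/m/ is the longest suffix that is a licit onset).
Result: vroml.vrohp.ma.
Syllable 1 is /vroml/: onset /vr/, nucleus /o/, coda /ml/.

vr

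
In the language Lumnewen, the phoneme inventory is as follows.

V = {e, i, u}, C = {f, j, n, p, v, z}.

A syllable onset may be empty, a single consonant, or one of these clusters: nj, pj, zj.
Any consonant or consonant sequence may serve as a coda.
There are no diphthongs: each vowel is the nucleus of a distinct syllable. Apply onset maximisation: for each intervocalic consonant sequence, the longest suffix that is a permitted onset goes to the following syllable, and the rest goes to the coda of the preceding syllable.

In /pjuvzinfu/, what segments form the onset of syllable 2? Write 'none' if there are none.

z

The vowels are u, i, u — 3 nuclei, so 3 syllables.
V1 /u/ – V2 /i/: /vz/ — longest licit onset from the right is /z/, leaving /v/ as coda.
V2 /i/ – V3 /u/: cluster /nf/ — the longest permitted-onset suffix is /f/; onset = /f/, preceding coda = /n/.
Result: pjuv.zin.fu.
Syllable 2 is /zin/: onset /z/, nucleus /i/, coda /n/.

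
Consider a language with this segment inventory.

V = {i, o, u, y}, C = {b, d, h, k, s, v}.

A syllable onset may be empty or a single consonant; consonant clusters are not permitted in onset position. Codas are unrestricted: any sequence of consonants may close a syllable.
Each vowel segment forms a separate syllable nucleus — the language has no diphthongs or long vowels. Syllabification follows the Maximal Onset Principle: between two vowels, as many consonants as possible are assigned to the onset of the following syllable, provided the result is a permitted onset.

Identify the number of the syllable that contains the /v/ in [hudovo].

3

Nuclei (vowels): u, o, o → 3 syllables.
/u…o/ gap (V1→V2): just /d/ — single C goes to the following onset.
/o…o/ gap (V2→V3): /v/ → onset of the next syllable (single consonants are always licit onsets).
So the parse is hu.do.vo.
The /v/ is in the onset of syllable 3 (/vo/).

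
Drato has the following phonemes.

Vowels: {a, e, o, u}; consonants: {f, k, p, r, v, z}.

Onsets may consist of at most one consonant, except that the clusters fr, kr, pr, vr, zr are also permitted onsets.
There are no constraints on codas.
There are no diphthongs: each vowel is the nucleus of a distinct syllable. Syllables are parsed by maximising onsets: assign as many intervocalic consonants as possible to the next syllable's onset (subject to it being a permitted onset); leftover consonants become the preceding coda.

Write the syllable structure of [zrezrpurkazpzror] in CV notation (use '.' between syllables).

The vowels are e, u, a, o — 4 nuclei, so 4 syllables.
σ1/σ2 boundary: /zrp/; trying suffixes from longest down, /p/ is the first permitted one, so coda /zr/ | onset /p/.
σ2/σ3 boundary: cluster /rk/ — the longest permitted-onset suffix is /k/; onset = /k/, preceding coda = /r/.
σ3/σ4 boundary: /zpzr/ splits as /zp/ + /zr/ (/zr/ is the longest suffix that is a licit onset).
Result: zrezr.pur.kazp.zror.
Mapping each syllable to C/V: /zrezr/ → CCVCC, /pur/ → CVC, /kazp/ → CVCC, /zror/ → CCVC.

CCVCC.CVC.CVCC.CCVC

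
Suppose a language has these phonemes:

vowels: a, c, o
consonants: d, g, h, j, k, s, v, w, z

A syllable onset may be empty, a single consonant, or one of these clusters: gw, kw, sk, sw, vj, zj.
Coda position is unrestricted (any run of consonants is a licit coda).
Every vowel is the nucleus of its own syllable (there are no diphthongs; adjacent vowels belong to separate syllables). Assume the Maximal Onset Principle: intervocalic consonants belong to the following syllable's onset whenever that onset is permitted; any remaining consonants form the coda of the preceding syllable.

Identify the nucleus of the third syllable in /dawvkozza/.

Vowels present: a, o, a; each is a nucleus, giving 3 syllables.
The third nucleus (vowel 3 from the left) is /a/.

a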